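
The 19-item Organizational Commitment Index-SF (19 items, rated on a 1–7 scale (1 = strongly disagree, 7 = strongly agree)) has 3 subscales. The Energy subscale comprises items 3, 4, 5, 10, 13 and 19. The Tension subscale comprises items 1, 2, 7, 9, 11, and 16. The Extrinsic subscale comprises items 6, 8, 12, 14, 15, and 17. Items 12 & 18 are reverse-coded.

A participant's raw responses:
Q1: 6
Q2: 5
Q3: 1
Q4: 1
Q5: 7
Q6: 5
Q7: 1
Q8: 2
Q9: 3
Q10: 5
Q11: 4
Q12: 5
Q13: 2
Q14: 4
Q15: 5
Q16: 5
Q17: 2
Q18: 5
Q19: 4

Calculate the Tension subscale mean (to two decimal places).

4.00

Tension items: 1, 2, 7, 9, 11, 16.
  item 1: 6
  item 2: 5
  item 7: 1
  item 9: 3
  item 11: 4
  item 16: 5
Sum = 6 + 5 + 1 + 3 + 4 + 5 = 24
Mean = 24 / 6 = 4.00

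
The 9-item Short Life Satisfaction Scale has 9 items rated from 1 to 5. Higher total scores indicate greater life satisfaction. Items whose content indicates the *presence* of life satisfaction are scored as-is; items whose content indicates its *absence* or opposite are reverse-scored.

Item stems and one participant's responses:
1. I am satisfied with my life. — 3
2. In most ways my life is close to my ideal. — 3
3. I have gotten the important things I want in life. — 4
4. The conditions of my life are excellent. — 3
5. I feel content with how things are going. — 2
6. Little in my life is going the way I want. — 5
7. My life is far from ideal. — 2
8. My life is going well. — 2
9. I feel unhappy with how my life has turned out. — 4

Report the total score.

Items 6, 7, 9 describe the absence/opposite of life satisfaction → reverse-score.
on a 1–5 scale, reversed = 6 − raw.
  item 1: 3
  item 2: 3
  item 3: 4
  item 4: 3
  item 5: 2
  item 6: 6 − 5 = 1
  item 7: 6 − 2 = 4
  item 8: 2
  item 9: 6 − 4 = 2
Total = 3 + 3 + 4 + 3 + 2 + 1 + 4 + 2 + 2 = 24

24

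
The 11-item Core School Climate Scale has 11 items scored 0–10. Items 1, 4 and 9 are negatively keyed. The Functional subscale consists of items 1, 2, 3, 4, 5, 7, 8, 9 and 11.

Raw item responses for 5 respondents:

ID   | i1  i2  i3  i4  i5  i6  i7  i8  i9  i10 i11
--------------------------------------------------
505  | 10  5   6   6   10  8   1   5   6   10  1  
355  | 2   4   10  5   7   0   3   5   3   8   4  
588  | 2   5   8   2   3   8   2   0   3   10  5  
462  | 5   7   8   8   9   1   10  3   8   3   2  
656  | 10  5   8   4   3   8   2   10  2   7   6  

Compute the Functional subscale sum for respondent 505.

Respondent 505 raw: 10, 5, 6, 6, 10, 8, 1, 5, 6, 10, 1.
Functional items: 1, 2, 3, 4, 5, 7, 8, 9, 11.
Reverse-coded (reverse-coded value = 10 − response):
  item 1: 10 − 10 = 0
  item 2: 5
  item 3: 6
  item 4: 10 − 6 = 4
  item 5: 10
  item 7: 1
  item 8: 5
  item 9: 10 − 6 = 4
  item 11: 1
Sum = 0 + 5 + 6 + 4 + 10 + 1 + 5 + 4 + 1 = 36

36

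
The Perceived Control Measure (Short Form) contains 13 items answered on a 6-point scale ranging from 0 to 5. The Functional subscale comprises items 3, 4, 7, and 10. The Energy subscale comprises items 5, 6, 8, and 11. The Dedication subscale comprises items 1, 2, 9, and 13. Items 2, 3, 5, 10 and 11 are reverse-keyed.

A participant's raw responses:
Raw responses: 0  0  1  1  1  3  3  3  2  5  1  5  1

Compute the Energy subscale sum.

Energy items: 5, 6, 8, 11.
Of these, items 5 and 11 are reverse-keyed; on a 0–5 scale, reversed = 5 − raw.
  item 5: 5 − 1 = 4
  item 6: 3
  item 8: 3
  item 11: 5 − 1 = 4
Sum = 4 + 3 + 3 + 4 = 14

14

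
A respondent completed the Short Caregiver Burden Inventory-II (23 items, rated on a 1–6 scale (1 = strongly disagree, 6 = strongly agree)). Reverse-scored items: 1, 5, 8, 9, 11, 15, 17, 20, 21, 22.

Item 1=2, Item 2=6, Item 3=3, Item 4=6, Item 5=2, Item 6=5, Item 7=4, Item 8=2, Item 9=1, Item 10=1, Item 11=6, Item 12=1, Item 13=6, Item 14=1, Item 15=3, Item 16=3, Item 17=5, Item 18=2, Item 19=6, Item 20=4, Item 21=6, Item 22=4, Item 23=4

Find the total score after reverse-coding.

Reverse-scored items use 7 − raw:
  item 1: 7 − 2 = 5
  item 5: 7 − 2 = 5
  item 8: 7 − 2 = 5
  item 9: 7 − 1 = 6
  item 11: 7 − 6 = 1
  item 15: 7 − 3 = 4
  item 17: 7 − 5 = 2
  item 20: 7 − 4 = 3
  item 21: 7 − 6 = 1
  item 22: 7 − 4 = 3
Scored items: 5, 6, 3, 6, 5, 5, 4, 5, 6, 1, 1, 1, 6, 1, 4, 3, 2, 2, 6, 3, 1, 3, 4
Total = 5 + 6 + 3 + 6 + 5 + 5 + 4 + 5 + 6 + 1 + 1 + 1 + 6 + 1 + 4 + 3 + 2 + 2 + 6 + 3 + 1 + 3 + 4 = 83

83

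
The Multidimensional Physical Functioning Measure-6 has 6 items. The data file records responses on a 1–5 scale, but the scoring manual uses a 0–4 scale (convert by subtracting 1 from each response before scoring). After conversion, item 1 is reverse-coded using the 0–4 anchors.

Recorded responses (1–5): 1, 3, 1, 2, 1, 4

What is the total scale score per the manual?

Convert to 0–4: 0, 2, 0, 1, 0, 3
Reverse-coded (reverse-coded value = 4 − response):
  item 1: 4 − 0 = 4
Scored: 4, 2, 0, 1, 0, 3
Total = 10

10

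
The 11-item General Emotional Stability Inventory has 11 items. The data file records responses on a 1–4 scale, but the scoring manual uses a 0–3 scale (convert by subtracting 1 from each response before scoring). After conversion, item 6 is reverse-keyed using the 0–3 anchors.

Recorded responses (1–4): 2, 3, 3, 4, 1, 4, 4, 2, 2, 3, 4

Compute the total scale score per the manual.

Convert to 0–3: 1, 2, 2, 3, 0, 3, 3, 1, 1, 2, 3
Reverse-coded (reverse-coded value = 3 − response):
  item 6: 3 − 3 = 0
Scored: 1, 2, 2, 3, 0, 0, 3, 1, 1, 2, 3
Total = 18

18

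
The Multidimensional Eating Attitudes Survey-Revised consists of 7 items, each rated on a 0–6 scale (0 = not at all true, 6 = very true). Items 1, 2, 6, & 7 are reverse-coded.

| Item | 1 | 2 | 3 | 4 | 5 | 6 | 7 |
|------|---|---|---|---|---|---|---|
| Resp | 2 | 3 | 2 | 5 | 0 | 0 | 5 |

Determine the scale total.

Reversing items 1, 2, 6, & 7 with 6 − raw:
Total = (6−2) + (6−3) + 2 + 5 + 0 + (6−0) + (6−5)
      = 4 + 3 + 2 + 5 + 0 + 6 + 1 = 21

21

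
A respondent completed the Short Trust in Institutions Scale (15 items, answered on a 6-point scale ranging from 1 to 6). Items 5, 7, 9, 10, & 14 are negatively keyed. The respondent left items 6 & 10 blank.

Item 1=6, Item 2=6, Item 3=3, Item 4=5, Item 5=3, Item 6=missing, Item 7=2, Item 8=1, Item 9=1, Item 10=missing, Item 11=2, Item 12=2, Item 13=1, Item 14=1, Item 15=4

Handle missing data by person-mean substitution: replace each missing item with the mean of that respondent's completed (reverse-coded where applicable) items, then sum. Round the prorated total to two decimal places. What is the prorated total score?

58.85

Reverse-coded (on a 1–6 scale, reversed = 7 − raw):
  item 5: 7 − 3 = 4
  item 7: 7 − 2 = 5
  item 9: 7 − 1 = 6
  item 14: 7 − 1 = 6
Completed scored items (13 of 15): 6, 6, 3, 5, 4, 5, 1, 6, 2, 2, 1, 6, 4; sum = 51.
Person mean = 51 / 13 ≈ 3.9231
Prorated total = (51 / 13) × 15 = 58.85 (to 2 dp)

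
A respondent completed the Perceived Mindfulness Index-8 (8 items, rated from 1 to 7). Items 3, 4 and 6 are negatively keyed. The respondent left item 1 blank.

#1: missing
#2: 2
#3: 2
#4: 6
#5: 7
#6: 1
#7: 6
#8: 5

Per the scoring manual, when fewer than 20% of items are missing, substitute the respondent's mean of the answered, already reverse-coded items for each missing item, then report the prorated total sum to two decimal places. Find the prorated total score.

40.00

Reverse-coded (reverse-coded value = 8 − response):
  item 3: 8 − 2 = 6
  item 4: 8 − 6 = 2
  item 6: 8 − 1 = 7
Completed scored items (7 of 8): 2, 6, 2, 7, 7, 6, 5; sum = 35.
Person mean = 35 / 7 ≈ 5.0000
Prorated total = (35 / 7) × 8 = 40.00 (to 2 dp)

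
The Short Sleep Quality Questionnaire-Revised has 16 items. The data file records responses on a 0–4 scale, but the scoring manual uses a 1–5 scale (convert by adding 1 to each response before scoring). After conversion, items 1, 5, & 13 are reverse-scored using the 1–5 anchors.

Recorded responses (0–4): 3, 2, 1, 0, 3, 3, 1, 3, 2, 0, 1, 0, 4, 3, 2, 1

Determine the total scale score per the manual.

37

Convert to 1–5: 4, 3, 2, 1, 4, 4, 2, 4, 3, 1, 2, 1, 5, 4, 3, 2
Reverse-coded (on a 1–5 scale, reversed = 6 − raw):
  item 1: 6 − 4 = 2
  item 5: 6 − 4 = 2
  item 13: 6 − 5 = 1
Scored: 2, 3, 2, 1, 2, 4, 2, 4, 3, 1, 2, 1, 1, 4, 3, 2
Total = 37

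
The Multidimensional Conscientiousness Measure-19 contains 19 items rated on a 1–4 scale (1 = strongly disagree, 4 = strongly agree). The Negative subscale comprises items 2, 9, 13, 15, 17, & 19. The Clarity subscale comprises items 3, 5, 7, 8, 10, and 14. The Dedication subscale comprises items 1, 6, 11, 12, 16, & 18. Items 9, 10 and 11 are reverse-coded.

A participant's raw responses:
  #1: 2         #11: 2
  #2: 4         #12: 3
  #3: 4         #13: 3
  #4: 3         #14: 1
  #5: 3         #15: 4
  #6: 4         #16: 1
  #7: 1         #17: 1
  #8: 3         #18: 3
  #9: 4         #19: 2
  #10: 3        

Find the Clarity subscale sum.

14

Clarity items: 3, 5, 7, 8, 10, 14.
Of these, item 10 is reverse-coded; reversed = (1+4) − raw = 5 − raw.
  item 3: 4
  item 5: 3
  item 7: 1
  item 8: 3
  item 10: 5 − 3 = 2
  item 14: 1
Sum = 4 + 3 + 1 + 3 + 2 + 1 = 14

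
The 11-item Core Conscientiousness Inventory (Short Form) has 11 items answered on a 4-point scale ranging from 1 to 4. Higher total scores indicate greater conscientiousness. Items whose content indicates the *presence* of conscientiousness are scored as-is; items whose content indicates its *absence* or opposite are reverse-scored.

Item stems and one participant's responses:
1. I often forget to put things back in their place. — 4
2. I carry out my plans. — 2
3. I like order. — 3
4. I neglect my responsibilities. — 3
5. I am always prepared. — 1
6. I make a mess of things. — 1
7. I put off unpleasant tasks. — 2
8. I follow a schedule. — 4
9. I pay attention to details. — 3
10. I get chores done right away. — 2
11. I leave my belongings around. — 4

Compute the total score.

Items 1, 4, 6, 7, 11 describe the absence/opposite of conscientiousness → reverse-score.
on a 1–4 scale, reversed = 5 − raw.
  item 1: 5 − 4 = 1
  item 2: 2
  item 3: 3
  item 4: 5 − 3 = 2
  item 5: 1
  item 6: 5 − 1 = 4
  item 7: 5 − 2 = 3
  item 8: 4
  item 9: 3
  item 10: 2
  item 11: 5 − 4 = 1
Total = 1 + 2 + 3 + 2 + 1 + 4 + 3 + 4 + 3 + 2 + 1 = 26

26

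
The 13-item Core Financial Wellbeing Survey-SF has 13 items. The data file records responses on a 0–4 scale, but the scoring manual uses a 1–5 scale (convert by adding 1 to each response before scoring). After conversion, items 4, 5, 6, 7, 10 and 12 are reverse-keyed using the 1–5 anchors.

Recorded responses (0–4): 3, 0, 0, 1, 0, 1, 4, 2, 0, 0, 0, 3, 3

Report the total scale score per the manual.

36

Convert to 1–5: 4, 1, 1, 2, 1, 2, 5, 3, 1, 1, 1, 4, 4
Reverse-coded (on a 1–5 scale, reversed = 6 − raw):
  item 4: 6 − 2 = 4
  item 5: 6 − 1 = 5
  item 6: 6 − 2 = 4
  item 7: 6 − 5 = 1
  item 10: 6 − 1 = 5
  item 12: 6 − 4 = 2
Scored: 4, 1, 1, 4, 5, 4, 1, 3, 1, 5, 1, 2, 4
Total = 36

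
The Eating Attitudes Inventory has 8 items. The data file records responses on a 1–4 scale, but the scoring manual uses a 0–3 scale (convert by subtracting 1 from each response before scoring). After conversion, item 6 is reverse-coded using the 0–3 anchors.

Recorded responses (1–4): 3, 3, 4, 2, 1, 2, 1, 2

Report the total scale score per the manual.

11

Convert to 0–3: 2, 2, 3, 1, 0, 1, 0, 1
Reverse-coded (on a 0–3 scale, reversed = 3 − raw):
  item 6: 3 − 1 = 2
Scored: 2, 2, 3, 1, 0, 2, 0, 1
Total = 11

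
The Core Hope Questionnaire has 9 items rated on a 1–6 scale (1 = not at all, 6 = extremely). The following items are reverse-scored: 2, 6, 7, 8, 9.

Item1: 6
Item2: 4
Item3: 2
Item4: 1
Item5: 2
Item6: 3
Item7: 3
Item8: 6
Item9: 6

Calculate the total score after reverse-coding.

Reverse-coded items (reversed = (1+6) − raw = 7 − raw):
  item 2: 7 − 4 = 3
  item 6: 7 − 3 = 4
  item 7: 7 − 3 = 4
  item 8: 7 − 6 = 1
  item 9: 7 − 6 = 1
Scored items: 6, 3, 2, 1, 2, 4, 4, 1, 1
Total = 6 + 3 + 2 + 1 + 2 + 4 + 4 + 1 + 1 = 24

24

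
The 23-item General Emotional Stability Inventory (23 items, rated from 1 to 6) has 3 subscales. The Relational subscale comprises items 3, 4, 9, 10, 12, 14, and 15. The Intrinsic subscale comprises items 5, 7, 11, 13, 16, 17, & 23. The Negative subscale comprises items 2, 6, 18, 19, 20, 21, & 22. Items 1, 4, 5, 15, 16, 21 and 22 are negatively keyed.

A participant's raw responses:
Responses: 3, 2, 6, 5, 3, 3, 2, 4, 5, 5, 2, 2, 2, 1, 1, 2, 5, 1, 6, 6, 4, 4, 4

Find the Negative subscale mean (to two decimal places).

Negative items: 2, 6, 18, 19, 20, 21, 22.
Of these, items 21 & 22 are negatively keyed; reverse-coded value = 7 − response.
  item 2: 2
  item 6: 3
  item 18: 1
  item 19: 6
  item 20: 6
  item 21: 7 − 4 = 3
  item 22: 7 − 4 = 3
Sum = 2 + 3 + 1 + 6 + 6 + 3 + 3 = 24
Mean = 24 / 7 = 3.43

3.43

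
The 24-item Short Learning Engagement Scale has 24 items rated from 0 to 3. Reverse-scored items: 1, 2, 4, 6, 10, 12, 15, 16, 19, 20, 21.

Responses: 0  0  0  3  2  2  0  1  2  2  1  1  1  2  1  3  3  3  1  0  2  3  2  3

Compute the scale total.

Reverse-coded items (reversed = (0+3) − raw = 3 − raw):
  item 1: 3 − 0 = 3
  item 2: 3 − 0 = 3
  item 4: 3 − 3 = 0
  item 6: 3 − 2 = 1
  item 10: 3 − 2 = 1
  item 12: 3 − 1 = 2
  item 15: 3 − 1 = 2
  item 16: 3 − 3 = 0
  item 19: 3 − 1 = 2
  item 20: 3 − 0 = 3
  item 21: 3 − 2 = 1
Scored items: 3, 3, 0, 0, 2, 1, 0, 1, 2, 1, 1, 2, 1, 2, 2, 0, 3, 3, 2, 3, 1, 3, 2, 3
Total = 3 + 3 + 0 + 0 + 2 + 1 + 0 + 1 + 2 + 1 + 1 + 2 + 1 + 2 + 2 + 0 + 3 + 3 + 2 + 3 + 1 + 3 + 2 + 3 = 41

41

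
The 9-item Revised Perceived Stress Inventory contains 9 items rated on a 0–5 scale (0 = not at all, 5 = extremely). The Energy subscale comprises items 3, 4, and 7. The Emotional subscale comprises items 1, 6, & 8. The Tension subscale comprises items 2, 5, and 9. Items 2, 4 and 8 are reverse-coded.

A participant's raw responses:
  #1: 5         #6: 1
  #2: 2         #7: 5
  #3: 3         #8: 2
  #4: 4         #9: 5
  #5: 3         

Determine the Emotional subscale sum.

9

Emotional items: 1, 6, 8.
Of these, item 8 is reverse-coded; reversed = (0+5) − raw = 5 − raw.
  item 1: 5
  item 6: 1
  item 8: 5 − 2 = 3
Sum = 5 + 1 + 3 = 9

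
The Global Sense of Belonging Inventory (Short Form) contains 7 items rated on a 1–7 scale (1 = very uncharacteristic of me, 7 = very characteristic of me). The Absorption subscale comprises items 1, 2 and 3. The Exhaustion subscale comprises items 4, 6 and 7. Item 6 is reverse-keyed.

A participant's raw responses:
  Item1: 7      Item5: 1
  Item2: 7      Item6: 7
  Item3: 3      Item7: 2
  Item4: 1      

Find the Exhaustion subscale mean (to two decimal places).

1.33

Exhaustion items: 4, 6, 7.
Of these, item 6 is reverse-keyed; reverse-coded value = 8 − response.
  item 4: 1
  item 6: 8 − 7 = 1
  item 7: 2
Sum = 1 + 1 + 2 = 4
Mean = 4 / 3 = 1.33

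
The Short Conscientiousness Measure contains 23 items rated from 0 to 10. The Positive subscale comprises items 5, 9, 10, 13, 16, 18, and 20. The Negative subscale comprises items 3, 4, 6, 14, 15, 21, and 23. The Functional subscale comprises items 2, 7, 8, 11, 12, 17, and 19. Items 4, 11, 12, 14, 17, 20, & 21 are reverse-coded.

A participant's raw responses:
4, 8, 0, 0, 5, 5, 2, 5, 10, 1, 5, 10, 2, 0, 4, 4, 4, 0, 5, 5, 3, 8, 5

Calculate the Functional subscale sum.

Functional items: 2, 7, 8, 11, 12, 17, 19.
Of these, items 11, 12 and 17 are reverse-coded; reverse-coded value = 10 − response.
  item 2: 8
  item 7: 2
  item 8: 5
  item 11: 10 − 5 = 5
  item 12: 10 − 10 = 0
  item 17: 10 − 4 = 6
  item 19: 5
Sum = 8 + 2 + 5 + 5 + 0 + 6 + 5 = 31

31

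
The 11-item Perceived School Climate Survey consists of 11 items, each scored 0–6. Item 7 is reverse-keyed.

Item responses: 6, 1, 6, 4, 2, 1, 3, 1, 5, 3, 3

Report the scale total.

Reversing item 7 with 6 − raw:
Total = 6 + 1 + 6 + 4 + 2 + 1 + (6−3) + 1 + 5 + 3 + 3
      = 6 + 1 + 6 + 4 + 2 + 1 + 3 + 1 + 5 + 3 + 3 = 35

35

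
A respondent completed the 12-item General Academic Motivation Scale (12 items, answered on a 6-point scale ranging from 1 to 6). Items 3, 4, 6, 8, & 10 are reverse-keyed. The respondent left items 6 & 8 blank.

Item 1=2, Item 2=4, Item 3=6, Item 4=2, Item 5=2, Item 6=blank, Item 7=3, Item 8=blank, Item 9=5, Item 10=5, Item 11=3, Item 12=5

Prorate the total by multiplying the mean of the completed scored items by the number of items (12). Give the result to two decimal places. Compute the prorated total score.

38.40

Reverse-coded (reversed = (1+6) − raw = 7 − raw):
  item 3: 7 − 6 = 1
  item 4: 7 − 2 = 5
  item 10: 7 − 5 = 2
Completed scored items (10 of 12): 2, 4, 1, 5, 2, 3, 5, 2, 3, 5; sum = 32.
Person mean = 32 / 10 ≈ 3.2000
Prorated total = (32 / 10) × 12 = 38.40 (to 2 dp)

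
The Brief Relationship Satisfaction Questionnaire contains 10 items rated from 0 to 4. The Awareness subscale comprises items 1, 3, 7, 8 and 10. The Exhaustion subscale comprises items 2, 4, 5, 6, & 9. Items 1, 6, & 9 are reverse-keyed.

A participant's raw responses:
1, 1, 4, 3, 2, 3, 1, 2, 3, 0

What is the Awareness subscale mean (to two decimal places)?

2.00

Awareness items: 1, 3, 7, 8, 10.
Of these, item 1 is reverse-keyed; on a 0–4 scale, reversed = 4 − raw.
  item 1: 4 − 1 = 3
  item 3: 4
  item 7: 1
  item 8: 2
  item 10: 0
Sum = 3 + 4 + 1 + 2 + 0 = 10
Mean = 10 / 5 = 2.00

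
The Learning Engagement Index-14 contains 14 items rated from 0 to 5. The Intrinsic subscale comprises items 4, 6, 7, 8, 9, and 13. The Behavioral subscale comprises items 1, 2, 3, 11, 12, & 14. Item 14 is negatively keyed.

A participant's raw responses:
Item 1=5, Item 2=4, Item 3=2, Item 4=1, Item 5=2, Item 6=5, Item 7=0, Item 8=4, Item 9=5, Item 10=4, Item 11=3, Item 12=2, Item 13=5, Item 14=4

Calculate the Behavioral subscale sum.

Behavioral items: 1, 2, 3, 11, 12, 14.
Of these, item 14 is negatively keyed; reversed = (0+5) − raw = 5 − raw.
  item 1: 5
  item 2: 4
  item 3: 2
  item 11: 3
  item 12: 2
  item 14: 5 − 4 = 1
Sum = 5 + 4 + 2 + 3 + 2 + 1 = 17

17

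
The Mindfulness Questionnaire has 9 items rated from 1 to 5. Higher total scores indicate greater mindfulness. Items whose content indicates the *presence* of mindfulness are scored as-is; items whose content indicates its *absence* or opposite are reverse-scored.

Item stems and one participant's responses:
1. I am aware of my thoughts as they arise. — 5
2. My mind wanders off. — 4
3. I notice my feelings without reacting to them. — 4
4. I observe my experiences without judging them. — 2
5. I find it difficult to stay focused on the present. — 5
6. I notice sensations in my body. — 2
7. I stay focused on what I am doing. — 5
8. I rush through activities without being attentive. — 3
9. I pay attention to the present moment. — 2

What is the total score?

Items 2, 5, 8 describe the absence/opposite of mindfulness → reverse-score.
on a 1–5 scale, reversed = 6 − raw.
  item 1: 5
  item 2: 6 − 4 = 2
  item 3: 4
  item 4: 2
  item 5: 6 − 5 = 1
  item 6: 2
  item 7: 5
  item 8: 6 − 3 = 3
  item 9: 2
Total = 5 + 2 + 4 + 2 + 1 + 2 + 5 + 3 + 2 = 26

26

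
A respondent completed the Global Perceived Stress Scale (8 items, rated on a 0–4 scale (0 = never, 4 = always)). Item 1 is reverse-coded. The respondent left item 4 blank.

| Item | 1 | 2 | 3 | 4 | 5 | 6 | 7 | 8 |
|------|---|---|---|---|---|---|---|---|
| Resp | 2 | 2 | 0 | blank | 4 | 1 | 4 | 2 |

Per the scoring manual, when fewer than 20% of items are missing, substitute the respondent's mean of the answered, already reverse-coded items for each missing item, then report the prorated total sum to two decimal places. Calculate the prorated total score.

Reverse-coded (on a 0–4 scale, reversed = 4 − raw):
  item 1: 4 − 2 = 2
Completed scored items (7 of 8): 2, 2, 0, 4, 1, 4, 2; sum = 15.
Person mean = 15 / 7 ≈ 2.1429
Prorated total = (15 / 7) × 8 = 17.14 (to 2 dp)

17.14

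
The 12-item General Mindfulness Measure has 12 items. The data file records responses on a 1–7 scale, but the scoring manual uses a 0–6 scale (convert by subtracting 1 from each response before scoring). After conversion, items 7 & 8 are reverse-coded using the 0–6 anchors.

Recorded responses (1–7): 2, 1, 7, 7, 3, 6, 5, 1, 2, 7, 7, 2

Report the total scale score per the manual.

Convert to 0–6: 1, 0, 6, 6, 2, 5, 4, 0, 1, 6, 6, 1
Reverse-coded (reversed = (0+6) − raw = 6 − raw):
  item 7: 6 − 4 = 2
  item 8: 6 − 0 = 6
Scored: 1, 0, 6, 6, 2, 5, 2, 6, 1, 6, 6, 1
Total = 42

42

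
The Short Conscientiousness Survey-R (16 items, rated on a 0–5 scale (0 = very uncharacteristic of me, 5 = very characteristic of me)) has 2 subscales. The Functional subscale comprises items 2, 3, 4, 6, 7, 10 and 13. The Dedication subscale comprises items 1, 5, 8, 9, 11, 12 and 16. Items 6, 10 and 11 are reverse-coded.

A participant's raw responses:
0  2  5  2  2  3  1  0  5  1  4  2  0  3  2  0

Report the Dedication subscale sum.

Dedication items: 1, 5, 8, 9, 11, 12, 16.
Of these, item 11 is reverse-coded; reverse-coded value = 5 − response.
  item 1: 0
  item 5: 2
  item 8: 0
  item 9: 5
  item 11: 5 − 4 = 1
  item 12: 2
  item 16: 0
Sum = 0 + 2 + 0 + 5 + 1 + 2 + 0 = 10

10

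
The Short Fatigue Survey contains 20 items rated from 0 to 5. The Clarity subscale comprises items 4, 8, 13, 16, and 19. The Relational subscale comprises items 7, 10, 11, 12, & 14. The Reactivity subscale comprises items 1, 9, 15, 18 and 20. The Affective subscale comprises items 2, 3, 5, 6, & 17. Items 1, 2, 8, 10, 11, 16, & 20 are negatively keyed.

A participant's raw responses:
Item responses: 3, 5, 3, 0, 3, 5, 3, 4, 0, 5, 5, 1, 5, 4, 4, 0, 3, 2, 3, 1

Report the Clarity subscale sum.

Clarity items: 4, 8, 13, 16, 19.
Of these, items 8 and 16 are negatively keyed; reversed = (0+5) − raw = 5 − raw.
  item 4: 0
  item 8: 5 − 4 = 1
  item 13: 5
  item 16: 5 − 0 = 5
  item 19: 3
Sum = 0 + 1 + 5 + 5 + 3 = 14

14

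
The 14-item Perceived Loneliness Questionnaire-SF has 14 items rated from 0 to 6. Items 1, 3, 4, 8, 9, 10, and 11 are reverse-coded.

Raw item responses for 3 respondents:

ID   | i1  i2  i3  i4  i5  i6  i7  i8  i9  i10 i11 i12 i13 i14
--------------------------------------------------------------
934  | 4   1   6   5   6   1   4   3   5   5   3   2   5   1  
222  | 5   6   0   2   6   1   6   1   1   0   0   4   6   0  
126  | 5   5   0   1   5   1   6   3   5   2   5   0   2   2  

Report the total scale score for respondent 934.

31

Respondent 934 raw: 4, 1, 6, 5, 6, 1, 4, 3, 5, 5, 3, 2, 5, 1.
Reverse-coded (reverse-coded value = 6 − response):
  item 1: 6 − 4 = 2
  item 2: 1
  item 3: 6 − 6 = 0
  item 4: 6 − 5 = 1
  item 5: 6
  item 6: 1
  item 7: 4
  item 8: 6 − 3 = 3
  item 9: 6 − 5 = 1
  item 10: 6 − 5 = 1
  item 11: 6 − 3 = 3
  item 12: 2
  item 13: 5
  item 14: 1
Sum = 2 + 1 + 0 + 1 + 6 + 1 + 4 + 3 + 1 + 1 + 3 + 2 + 5 + 1 = 31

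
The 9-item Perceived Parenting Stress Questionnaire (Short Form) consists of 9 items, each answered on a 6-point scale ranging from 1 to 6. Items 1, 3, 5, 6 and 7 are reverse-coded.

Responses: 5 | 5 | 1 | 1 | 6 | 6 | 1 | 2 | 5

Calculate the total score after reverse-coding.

Reverse-coded items use 7 − raw:
  item 1: 7 − 5 = 2
  item 3: 7 − 1 = 6
  item 5: 7 − 6 = 1
  item 6: 7 − 6 = 1
  item 7: 7 − 1 = 6
Scored items: 2, 5, 6, 1, 1, 1, 6, 2, 5
Total = 2 + 5 + 6 + 1 + 1 + 1 + 6 + 2 + 5 = 29

29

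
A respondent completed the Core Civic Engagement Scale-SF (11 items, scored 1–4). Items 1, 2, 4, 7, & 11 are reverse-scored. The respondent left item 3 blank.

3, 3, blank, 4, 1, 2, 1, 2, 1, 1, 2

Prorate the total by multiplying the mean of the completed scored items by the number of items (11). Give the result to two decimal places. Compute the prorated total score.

Reverse-coded (reversed = (1+4) − raw = 5 − raw):
  item 1: 5 − 3 = 2
  item 2: 5 − 3 = 2
  item 4: 5 − 4 = 1
  item 7: 5 − 1 = 4
  item 11: 5 − 2 = 3
Completed scored items (10 of 11): 2, 2, 1, 1, 2, 4, 2, 1, 1, 3; sum = 19.
Person mean = 19 / 10 ≈ 1.9000
Prorated total = (19 / 10) × 11 = 20.90 (to 2 dp)

20.90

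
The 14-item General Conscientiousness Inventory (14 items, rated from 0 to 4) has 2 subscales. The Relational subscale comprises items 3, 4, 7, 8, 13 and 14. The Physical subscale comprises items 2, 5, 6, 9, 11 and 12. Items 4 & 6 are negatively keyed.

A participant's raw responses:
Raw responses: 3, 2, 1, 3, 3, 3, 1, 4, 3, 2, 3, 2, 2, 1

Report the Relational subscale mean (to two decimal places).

1.67

Relational items: 3, 4, 7, 8, 13, 14.
Of these, item 4 is negatively keyed; reversed = (0+4) − raw = 4 − raw.
  item 3: 1
  item 4: 4 − 3 = 1
  item 7: 1
  item 8: 4
  item 13: 2
  item 14: 1
Sum = 1 + 1 + 1 + 4 + 2 + 1 = 10
Mean = 10 / 6 = 1.67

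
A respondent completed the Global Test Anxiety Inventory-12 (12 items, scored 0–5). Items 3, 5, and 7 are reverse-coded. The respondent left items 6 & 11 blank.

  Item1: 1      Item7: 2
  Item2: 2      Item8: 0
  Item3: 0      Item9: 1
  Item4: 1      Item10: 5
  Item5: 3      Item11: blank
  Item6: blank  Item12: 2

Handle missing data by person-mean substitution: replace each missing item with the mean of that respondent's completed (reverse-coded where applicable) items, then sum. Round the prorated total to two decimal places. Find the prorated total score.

Reverse-coded (on a 0–5 scale, reversed = 5 − raw):
  item 3: 5 − 0 = 5
  item 5: 5 − 3 = 2
  item 7: 5 − 2 = 3
Completed scored items (10 of 12): 1, 2, 5, 1, 2, 3, 0, 1, 5, 2; sum = 22.
Person mean = 22 / 10 ≈ 2.2000
Prorated total = (22 / 10) × 12 = 26.40 (to 2 dp)

26.40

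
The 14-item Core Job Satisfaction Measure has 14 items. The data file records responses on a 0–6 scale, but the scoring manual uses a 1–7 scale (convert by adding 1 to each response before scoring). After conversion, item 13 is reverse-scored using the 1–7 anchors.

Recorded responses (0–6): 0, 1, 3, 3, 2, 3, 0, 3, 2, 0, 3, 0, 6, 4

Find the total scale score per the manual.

Convert to 1–7: 1, 2, 4, 4, 3, 4, 1, 4, 3, 1, 4, 1, 7, 5
Reverse-coded (on a 1–7 scale, reversed = 8 − raw):
  item 13: 8 − 7 = 1
Scored: 1, 2, 4, 4, 3, 4, 1, 4, 3, 1, 4, 1, 1, 5
Total = 38

38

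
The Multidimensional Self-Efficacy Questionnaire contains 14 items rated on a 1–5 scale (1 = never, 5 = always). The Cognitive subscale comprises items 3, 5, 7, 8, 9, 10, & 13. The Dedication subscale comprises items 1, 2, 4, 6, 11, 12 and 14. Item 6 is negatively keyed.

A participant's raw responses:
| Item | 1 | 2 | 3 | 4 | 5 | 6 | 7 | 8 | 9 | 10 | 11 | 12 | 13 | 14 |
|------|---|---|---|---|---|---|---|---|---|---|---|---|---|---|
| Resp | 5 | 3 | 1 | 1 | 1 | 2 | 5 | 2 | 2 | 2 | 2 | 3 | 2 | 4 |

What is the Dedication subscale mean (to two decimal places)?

Dedication items: 1, 2, 4, 6, 11, 12, 14.
Of these, item 6 is negatively keyed; reverse-coded value = 6 − response.
  item 1: 5
  item 2: 3
  item 4: 1
  item 6: 6 − 2 = 4
  item 11: 2
  item 12: 3
  item 14: 4
Sum = 5 + 3 + 1 + 4 + 2 + 3 + 4 = 22
Mean = 22 / 7 = 3.14

3.14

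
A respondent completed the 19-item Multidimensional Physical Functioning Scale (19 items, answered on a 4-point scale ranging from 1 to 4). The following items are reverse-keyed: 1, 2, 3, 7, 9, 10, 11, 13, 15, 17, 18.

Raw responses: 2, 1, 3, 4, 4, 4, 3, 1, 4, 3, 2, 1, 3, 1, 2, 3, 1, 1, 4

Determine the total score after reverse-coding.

Reverse-coded items (reverse-coded value = 5 − response):
  item 1: 5 − 2 = 3
  item 2: 5 − 1 = 4
  item 3: 5 − 3 = 2
  item 7: 5 − 3 = 2
  item 9: 5 − 4 = 1
  item 10: 5 − 3 = 2
  item 11: 5 − 2 = 3
  item 13: 5 − 3 = 2
  item 15: 5 − 2 = 3
  item 17: 5 − 1 = 4
  item 18: 5 − 1 = 4
After reverse-coding: 3, 4, 2, 4, 4, 4, 2, 1, 1, 2, 3, 1, 2, 1, 3, 3, 4, 4, 4
Total = 3 + 4 + 2 + 4 + 4 + 4 + 2 + 1 + 1 + 2 + 3 + 1 + 2 + 1 + 3 + 3 + 4 + 4 + 4 = 52

52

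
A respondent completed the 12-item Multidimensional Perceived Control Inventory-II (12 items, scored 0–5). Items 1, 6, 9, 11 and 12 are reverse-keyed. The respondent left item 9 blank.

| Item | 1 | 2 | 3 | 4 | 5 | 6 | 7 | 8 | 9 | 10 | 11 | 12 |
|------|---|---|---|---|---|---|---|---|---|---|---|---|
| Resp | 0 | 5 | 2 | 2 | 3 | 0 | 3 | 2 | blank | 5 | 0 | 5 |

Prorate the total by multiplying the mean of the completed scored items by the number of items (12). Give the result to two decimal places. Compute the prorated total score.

Reverse-coded (reversed = (0+5) − raw = 5 − raw):
  item 1: 5 − 0 = 5
  item 6: 5 − 0 = 5
  item 11: 5 − 0 = 5
  item 12: 5 − 5 = 0
Completed scored items (11 of 12): 5, 5, 2, 2, 3, 5, 3, 2, 5, 5, 0; sum = 37.
Person mean = 37 / 11 ≈ 3.3636
Prorated total = (37 / 11) × 12 = 40.36 (to 2 dp)

40.36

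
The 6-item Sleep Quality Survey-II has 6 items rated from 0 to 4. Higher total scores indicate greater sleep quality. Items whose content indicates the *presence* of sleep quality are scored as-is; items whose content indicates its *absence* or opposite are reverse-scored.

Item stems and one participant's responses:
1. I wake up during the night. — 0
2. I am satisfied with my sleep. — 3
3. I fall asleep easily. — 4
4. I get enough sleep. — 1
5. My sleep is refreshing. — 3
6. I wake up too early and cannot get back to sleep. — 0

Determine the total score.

19

Items 1, 6 describe the absence/opposite of sleep quality → reverse-score.
reverse-coded value = 4 − response.
  item 1: 4 − 0 = 4
  item 2: 3
  item 3: 4
  item 4: 1
  item 5: 3
  item 6: 4 − 0 = 4
Total = 4 + 3 + 4 + 1 + 3 + 4 = 19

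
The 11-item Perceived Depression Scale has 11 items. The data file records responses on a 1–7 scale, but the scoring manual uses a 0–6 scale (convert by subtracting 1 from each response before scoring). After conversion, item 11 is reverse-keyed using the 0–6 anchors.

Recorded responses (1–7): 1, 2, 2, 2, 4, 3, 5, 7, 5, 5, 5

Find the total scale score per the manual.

Convert to 0–6: 0, 1, 1, 1, 3, 2, 4, 6, 4, 4, 4
Reverse-coded (on a 0–6 scale, reversed = 6 − raw):
  item 11: 6 − 4 = 2
Scored: 0, 1, 1, 1, 3, 2, 4, 6, 4, 4, 2
Total = 28

28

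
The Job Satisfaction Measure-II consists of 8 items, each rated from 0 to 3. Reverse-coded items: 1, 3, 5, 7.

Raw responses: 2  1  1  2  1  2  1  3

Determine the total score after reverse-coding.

Reversing items 1, 3, 5, & 7 with 3 − raw:
Total = (3−2) + 1 + (3−1) + 2 + (3−1) + 2 + (3−1) + 3
      = 1 + 1 + 2 + 2 + 2 + 2 + 2 + 3 = 15

15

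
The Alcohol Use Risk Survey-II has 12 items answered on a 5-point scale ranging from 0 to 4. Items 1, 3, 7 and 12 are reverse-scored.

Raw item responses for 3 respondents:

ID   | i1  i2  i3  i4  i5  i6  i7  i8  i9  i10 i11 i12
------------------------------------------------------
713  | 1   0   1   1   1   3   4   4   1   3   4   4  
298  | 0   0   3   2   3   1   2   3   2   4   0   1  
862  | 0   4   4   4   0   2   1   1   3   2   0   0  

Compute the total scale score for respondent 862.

27

Respondent 862 raw: 0, 4, 4, 4, 0, 2, 1, 1, 3, 2, 0, 0.
Reverse-coded (on a 0–4 scale, reversed = 4 − raw):
  item 1: 4 − 0 = 4
  item 2: 4
  item 3: 4 − 4 = 0
  item 4: 4
  item 5: 0
  item 6: 2
  item 7: 4 − 1 = 3
  item 8: 1
  item 9: 3
  item 10: 2
  item 11: 0
  item 12: 4 − 0 = 4
Sum = 4 + 4 + 0 + 4 + 0 + 2 + 3 + 1 + 3 + 2 + 0 + 4 = 27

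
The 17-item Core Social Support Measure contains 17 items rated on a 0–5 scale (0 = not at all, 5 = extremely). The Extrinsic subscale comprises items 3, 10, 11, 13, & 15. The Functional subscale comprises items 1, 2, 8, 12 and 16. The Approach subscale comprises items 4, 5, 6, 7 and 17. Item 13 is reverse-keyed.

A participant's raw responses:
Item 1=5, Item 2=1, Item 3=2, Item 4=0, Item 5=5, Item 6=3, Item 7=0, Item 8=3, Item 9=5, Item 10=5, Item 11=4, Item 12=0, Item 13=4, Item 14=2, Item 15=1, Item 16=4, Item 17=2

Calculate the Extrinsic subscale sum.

13

Extrinsic items: 3, 10, 11, 13, 15.
Of these, item 13 is reverse-keyed; on a 0–5 scale, reversed = 5 − raw.
  item 3: 2
  item 10: 5
  item 11: 4
  item 13: 5 − 4 = 1
  item 15: 1
Sum = 2 + 5 + 4 + 1 + 1 = 13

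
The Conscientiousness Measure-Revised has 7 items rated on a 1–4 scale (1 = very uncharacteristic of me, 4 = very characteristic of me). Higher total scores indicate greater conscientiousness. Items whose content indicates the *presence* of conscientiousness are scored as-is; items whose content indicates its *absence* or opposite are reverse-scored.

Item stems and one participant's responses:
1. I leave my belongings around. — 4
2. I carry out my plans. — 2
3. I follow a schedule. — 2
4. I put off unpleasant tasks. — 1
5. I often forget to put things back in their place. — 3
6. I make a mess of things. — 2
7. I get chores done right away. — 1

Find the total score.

15

Items 1, 4, 5, 6 describe the absence/opposite of conscientiousness → reverse-score.
reverse-coded value = 5 − response.
  item 1: 5 − 4 = 1
  item 2: 2
  item 3: 2
  item 4: 5 − 1 = 4
  item 5: 5 − 3 = 2
  item 6: 5 − 2 = 3
  item 7: 1
Total = 1 + 2 + 2 + 4 + 2 + 3 + 1 = 15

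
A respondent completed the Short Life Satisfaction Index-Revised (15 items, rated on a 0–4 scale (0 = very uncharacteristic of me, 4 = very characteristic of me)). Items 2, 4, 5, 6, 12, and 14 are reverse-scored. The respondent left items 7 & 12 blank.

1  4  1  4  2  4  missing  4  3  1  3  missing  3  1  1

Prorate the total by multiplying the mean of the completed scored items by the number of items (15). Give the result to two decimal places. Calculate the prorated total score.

25.38

Reverse-coded (reverse-coded value = 4 − response):
  item 2: 4 − 4 = 0
  item 4: 4 − 4 = 0
  item 5: 4 − 2 = 2
  item 6: 4 − 4 = 0
  item 14: 4 − 1 = 3
Completed scored items (13 of 15): 1, 0, 1, 0, 2, 0, 4, 3, 1, 3, 3, 3, 1; sum = 22.
Person mean = 22 / 13 ≈ 1.6923
Prorated total = (22 / 13) × 15 = 25.38 (to 2 dp)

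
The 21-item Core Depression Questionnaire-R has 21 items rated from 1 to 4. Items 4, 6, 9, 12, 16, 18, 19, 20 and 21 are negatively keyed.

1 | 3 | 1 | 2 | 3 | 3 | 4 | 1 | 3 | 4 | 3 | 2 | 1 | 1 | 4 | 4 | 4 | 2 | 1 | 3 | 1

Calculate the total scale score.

Reversing items 4, 6, 9, 12, 16, 18, 19, 20, & 21 with 5 − raw:
Total = 1 + 3 + 1 + (5−2) + 3 + (5−3) + 4 + 1 + (5−3) + 4 + 3 + (5−2) + 1 + 1 + 4 + (5−4) + 4 + (5−2) + (5−1) + (5−3) + (5−1)
      = 1 + 3 + 1 + 3 + 3 + 2 + 4 + 1 + 2 + 4 + 3 + 3 + 1 + 1 + 4 + 1 + 4 + 3 + 4 + 2 + 4 = 54

54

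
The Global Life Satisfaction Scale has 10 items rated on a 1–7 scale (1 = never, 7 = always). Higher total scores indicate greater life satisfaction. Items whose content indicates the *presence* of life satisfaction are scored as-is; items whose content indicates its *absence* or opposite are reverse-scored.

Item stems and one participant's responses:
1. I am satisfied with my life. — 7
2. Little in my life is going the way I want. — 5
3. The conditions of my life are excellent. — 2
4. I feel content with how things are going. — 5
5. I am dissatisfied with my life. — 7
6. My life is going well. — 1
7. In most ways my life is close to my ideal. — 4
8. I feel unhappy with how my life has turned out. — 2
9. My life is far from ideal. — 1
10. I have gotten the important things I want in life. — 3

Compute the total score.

39

Items 2, 5, 8, 9 describe the absence/opposite of life satisfaction → reverse-score.
reverse-coded value = 8 − response.
  item 1: 7
  item 2: 8 − 5 = 3
  item 3: 2
  item 4: 5
  item 5: 8 − 7 = 1
  item 6: 1
  item 7: 4
  item 8: 8 − 2 = 6
  item 9: 8 − 1 = 7
  item 10: 3
Total = 7 + 3 + 2 + 5 + 1 + 1 + 4 + 6 + 7 + 3 = 39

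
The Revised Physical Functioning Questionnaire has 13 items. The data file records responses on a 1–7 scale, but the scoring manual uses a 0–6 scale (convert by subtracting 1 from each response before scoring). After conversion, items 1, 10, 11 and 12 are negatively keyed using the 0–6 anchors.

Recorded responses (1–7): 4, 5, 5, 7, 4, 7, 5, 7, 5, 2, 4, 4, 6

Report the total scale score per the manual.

Convert to 0–6: 3, 4, 4, 6, 3, 6, 4, 6, 4, 1, 3, 3, 5
Reverse-coded (reverse-coded value = 6 − response):
  item 1: 6 − 3 = 3
  item 10: 6 − 1 = 5
  item 11: 6 − 3 = 3
  item 12: 6 − 3 = 3
Scored: 3, 4, 4, 6, 3, 6, 4, 6, 4, 5, 3, 3, 5
Total = 56

56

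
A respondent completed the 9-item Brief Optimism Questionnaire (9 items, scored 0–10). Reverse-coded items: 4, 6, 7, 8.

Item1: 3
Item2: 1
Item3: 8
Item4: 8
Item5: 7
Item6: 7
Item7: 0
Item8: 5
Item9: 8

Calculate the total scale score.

47

Reverse-coded items (on a 0–10 scale, reversed = 10 − raw):
  item 4: 10 − 8 = 2
  item 6: 10 − 7 = 3
  item 7: 10 − 0 = 10
  item 8: 10 − 5 = 5
After reverse-coding: 3, 1, 8, 2, 7, 3, 10, 5, 8
Total = 3 + 1 + 8 + 2 + 7 + 3 + 10 + 5 + 8 = 47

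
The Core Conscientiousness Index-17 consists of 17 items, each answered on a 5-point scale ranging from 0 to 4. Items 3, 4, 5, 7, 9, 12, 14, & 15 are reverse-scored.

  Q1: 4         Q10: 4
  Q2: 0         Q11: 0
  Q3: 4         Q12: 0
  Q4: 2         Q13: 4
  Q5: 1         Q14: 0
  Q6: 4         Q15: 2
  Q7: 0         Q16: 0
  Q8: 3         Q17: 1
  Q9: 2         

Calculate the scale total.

41

Raw sum = 31. Reverse-scored items: 3, 4, 5, 7, 9, 12, 14, 15; their raw sum = 11.
Each reversal replaces raw with 4 − raw, changing the total by 4 − 2·raw per item.
Total = 31 + 8·4 − 2·11 = 31 + 32 − 22 = 41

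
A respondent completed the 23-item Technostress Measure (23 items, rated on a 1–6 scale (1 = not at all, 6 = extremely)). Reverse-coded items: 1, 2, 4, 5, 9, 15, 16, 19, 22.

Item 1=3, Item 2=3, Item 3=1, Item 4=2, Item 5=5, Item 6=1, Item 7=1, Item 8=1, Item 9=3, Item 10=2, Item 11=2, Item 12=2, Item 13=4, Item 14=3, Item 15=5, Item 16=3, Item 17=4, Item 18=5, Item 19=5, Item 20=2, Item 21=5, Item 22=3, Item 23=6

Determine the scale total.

Apply reverse scoring (reverse-coded value = 7 − response):
  item 1: 7 − 3 = 4
  item 2: 7 − 3 = 4
  item 4: 7 − 2 = 5
  item 5: 7 − 5 = 2
  item 9: 7 − 3 = 4
  item 15: 7 − 5 = 2
  item 16: 7 − 3 = 4
  item 19: 7 − 5 = 2
  item 22: 7 − 3 = 4
Scored responses: 4, 4, 1, 5, 2, 1, 1, 1, 4, 2, 2, 2, 4, 3, 2, 4, 4, 5, 2, 2, 5, 4, 6
Total = 4 + 4 + 1 + 5 + 2 + 1 + 1 + 1 + 4 + 2 + 2 + 2 + 4 + 3 + 2 + 4 + 4 + 5 + 2 + 2 + 5 + 4 + 6 = 70

70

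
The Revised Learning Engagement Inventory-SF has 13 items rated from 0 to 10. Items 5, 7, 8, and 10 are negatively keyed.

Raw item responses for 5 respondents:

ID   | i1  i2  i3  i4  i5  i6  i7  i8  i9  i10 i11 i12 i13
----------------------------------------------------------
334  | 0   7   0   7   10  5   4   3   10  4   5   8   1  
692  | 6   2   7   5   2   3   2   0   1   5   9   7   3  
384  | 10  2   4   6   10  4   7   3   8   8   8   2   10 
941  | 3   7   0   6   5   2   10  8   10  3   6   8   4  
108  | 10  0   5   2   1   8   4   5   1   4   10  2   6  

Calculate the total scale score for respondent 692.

Respondent 692 raw: 6, 2, 7, 5, 2, 3, 2, 0, 1, 5, 9, 7, 3.
Reverse-coded (on a 0–10 scale, reversed = 10 − raw):
  item 1: 6
  item 2: 2
  item 3: 7
  item 4: 5
  item 5: 10 − 2 = 8
  item 6: 3
  item 7: 10 − 2 = 8
  item 8: 10 − 0 = 10
  item 9: 1
  item 10: 10 − 5 = 5
  item 11: 9
  item 12: 7
  item 13: 3
Sum = 6 + 2 + 7 + 5 + 8 + 3 + 8 + 10 + 1 + 5 + 9 + 7 + 3 = 74

74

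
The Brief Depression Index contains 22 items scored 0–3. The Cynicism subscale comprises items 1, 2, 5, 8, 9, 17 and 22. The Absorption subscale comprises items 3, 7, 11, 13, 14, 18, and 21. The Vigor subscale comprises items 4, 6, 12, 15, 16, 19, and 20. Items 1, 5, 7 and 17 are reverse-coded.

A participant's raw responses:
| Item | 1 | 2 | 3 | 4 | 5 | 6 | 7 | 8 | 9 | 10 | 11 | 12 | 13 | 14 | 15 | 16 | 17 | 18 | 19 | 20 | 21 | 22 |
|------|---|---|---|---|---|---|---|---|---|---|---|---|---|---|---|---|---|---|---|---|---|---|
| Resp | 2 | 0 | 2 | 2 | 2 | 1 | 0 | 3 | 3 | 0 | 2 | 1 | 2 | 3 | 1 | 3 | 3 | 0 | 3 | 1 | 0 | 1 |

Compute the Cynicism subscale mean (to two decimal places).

1.29

Cynicism items: 1, 2, 5, 8, 9, 17, 22.
Of these, items 1, 5, & 17 are reverse-coded; reversed = (0+3) − raw = 3 − raw.
  item 1: 3 − 2 = 1
  item 2: 0
  item 5: 3 − 2 = 1
  item 8: 3
  item 9: 3
  item 17: 3 − 3 = 0
  item 22: 1
Sum = 1 + 0 + 1 + 3 + 3 + 0 + 1 = 9
Mean = 9 / 7 = 1.29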